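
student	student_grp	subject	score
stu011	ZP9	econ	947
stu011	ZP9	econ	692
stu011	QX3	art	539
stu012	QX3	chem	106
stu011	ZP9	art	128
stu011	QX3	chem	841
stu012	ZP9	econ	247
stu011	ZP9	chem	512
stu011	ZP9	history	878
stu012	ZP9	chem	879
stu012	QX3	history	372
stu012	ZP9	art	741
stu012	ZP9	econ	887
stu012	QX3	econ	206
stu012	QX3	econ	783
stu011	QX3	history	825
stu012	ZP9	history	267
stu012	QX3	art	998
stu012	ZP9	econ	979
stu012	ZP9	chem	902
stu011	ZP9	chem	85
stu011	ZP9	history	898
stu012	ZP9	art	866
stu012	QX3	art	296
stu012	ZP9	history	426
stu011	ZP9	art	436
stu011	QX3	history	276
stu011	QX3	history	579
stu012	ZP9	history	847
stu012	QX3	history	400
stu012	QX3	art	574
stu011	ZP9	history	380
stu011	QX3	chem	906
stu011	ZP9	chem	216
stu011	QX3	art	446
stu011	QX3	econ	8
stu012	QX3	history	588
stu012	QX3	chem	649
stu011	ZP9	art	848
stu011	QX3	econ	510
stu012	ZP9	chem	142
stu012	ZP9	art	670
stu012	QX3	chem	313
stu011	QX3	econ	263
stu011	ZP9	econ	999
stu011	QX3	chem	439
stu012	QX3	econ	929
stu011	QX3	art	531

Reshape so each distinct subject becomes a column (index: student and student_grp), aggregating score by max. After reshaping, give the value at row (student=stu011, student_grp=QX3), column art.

539

Rows with student=stu011, student_grp=QX3 and subject=art: score values are 539, 446, 531.
max(539, 446, 531) = 539.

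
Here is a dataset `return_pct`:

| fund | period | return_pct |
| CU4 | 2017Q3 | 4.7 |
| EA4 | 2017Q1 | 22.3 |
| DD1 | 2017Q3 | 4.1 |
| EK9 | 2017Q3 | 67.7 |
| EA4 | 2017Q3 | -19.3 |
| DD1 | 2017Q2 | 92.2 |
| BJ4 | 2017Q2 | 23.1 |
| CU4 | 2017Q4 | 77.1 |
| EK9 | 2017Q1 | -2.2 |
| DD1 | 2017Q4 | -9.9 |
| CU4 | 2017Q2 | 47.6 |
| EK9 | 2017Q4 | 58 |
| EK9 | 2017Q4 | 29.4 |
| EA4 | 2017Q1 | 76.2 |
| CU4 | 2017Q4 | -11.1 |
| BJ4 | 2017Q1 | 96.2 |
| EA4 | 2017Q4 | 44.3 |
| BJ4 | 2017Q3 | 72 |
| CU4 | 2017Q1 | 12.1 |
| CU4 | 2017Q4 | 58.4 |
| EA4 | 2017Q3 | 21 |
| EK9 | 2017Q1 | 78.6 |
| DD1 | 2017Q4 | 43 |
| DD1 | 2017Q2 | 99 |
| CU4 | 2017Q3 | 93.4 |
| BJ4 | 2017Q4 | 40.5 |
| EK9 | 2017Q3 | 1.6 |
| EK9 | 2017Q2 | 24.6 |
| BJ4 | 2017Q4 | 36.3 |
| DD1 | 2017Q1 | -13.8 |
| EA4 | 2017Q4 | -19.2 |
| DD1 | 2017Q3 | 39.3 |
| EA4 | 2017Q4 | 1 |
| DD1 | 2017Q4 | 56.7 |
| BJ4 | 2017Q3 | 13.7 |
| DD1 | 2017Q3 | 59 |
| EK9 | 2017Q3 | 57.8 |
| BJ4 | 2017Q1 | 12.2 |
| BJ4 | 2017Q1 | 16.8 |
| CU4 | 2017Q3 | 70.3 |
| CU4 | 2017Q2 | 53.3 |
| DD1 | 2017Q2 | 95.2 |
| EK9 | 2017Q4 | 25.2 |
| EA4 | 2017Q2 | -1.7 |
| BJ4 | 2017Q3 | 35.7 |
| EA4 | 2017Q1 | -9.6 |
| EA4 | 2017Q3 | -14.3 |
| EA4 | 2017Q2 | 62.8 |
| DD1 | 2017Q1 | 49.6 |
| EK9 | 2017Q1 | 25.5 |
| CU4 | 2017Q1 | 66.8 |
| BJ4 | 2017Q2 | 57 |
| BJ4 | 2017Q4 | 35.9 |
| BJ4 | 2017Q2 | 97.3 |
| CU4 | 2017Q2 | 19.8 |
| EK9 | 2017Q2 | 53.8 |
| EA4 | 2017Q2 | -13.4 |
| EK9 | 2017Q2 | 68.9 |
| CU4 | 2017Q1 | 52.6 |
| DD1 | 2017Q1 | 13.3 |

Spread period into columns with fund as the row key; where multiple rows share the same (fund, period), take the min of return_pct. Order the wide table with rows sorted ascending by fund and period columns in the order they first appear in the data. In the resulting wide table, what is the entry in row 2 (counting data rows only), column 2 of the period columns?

With rows sorted ascending by fund, row 2 is fund=CU4. period columns in first-appearance order: 2017Q3, 2017Q1, 2017Q2, 2017Q4; column 2 is 2017Q1.
Long rows with fund=CU4, period=2017Q1: min(12.1, 66.8, 52.6) = 12.1.

12.1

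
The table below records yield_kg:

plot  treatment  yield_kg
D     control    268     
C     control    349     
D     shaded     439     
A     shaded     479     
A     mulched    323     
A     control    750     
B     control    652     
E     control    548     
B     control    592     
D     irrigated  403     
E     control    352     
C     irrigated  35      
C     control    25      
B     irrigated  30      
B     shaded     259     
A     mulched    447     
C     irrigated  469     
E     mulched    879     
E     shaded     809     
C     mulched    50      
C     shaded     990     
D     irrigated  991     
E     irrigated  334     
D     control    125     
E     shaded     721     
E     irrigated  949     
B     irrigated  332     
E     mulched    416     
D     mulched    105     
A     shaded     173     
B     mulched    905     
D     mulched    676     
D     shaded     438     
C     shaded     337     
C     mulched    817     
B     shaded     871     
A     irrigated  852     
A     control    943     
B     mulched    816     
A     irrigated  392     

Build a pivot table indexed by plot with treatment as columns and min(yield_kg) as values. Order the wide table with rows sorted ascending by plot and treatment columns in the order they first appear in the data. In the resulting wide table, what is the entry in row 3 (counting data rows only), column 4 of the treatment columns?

With rows sorted ascending by plot, row 3 is plot=C. treatment columns in first-appearance order: control, shaded, mulched, irrigated; column 4 is irrigated.
Long rows with plot=C, treatment=irrigated: min(35, 469) = 35.

35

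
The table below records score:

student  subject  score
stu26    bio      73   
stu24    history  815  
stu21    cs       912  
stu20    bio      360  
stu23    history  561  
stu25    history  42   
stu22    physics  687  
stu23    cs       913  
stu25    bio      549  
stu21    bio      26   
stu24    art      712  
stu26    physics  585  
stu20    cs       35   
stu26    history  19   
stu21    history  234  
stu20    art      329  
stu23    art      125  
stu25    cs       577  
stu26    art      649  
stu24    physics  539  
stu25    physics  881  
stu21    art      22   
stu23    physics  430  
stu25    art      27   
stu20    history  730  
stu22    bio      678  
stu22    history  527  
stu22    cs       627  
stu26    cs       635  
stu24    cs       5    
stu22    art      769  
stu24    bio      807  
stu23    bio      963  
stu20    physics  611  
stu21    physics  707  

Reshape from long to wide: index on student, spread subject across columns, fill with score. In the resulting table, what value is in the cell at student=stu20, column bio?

360

Wide layout: rows indexed by student, columns are the 5 distinct subject values (bio, history, cs, physics, art).
Cell (student=stu20, subject=bio) draws from the long row where student=stu20 and subject=bio, which has score=360.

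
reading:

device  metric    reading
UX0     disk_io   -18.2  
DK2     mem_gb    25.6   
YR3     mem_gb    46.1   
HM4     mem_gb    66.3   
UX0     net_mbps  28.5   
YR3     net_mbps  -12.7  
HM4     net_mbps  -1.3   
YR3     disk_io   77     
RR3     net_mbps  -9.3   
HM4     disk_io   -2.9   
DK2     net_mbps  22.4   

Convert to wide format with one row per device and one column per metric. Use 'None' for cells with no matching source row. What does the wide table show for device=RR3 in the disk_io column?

No long-format row has device=RR3 and metric=disk_io, so the cell is None.

None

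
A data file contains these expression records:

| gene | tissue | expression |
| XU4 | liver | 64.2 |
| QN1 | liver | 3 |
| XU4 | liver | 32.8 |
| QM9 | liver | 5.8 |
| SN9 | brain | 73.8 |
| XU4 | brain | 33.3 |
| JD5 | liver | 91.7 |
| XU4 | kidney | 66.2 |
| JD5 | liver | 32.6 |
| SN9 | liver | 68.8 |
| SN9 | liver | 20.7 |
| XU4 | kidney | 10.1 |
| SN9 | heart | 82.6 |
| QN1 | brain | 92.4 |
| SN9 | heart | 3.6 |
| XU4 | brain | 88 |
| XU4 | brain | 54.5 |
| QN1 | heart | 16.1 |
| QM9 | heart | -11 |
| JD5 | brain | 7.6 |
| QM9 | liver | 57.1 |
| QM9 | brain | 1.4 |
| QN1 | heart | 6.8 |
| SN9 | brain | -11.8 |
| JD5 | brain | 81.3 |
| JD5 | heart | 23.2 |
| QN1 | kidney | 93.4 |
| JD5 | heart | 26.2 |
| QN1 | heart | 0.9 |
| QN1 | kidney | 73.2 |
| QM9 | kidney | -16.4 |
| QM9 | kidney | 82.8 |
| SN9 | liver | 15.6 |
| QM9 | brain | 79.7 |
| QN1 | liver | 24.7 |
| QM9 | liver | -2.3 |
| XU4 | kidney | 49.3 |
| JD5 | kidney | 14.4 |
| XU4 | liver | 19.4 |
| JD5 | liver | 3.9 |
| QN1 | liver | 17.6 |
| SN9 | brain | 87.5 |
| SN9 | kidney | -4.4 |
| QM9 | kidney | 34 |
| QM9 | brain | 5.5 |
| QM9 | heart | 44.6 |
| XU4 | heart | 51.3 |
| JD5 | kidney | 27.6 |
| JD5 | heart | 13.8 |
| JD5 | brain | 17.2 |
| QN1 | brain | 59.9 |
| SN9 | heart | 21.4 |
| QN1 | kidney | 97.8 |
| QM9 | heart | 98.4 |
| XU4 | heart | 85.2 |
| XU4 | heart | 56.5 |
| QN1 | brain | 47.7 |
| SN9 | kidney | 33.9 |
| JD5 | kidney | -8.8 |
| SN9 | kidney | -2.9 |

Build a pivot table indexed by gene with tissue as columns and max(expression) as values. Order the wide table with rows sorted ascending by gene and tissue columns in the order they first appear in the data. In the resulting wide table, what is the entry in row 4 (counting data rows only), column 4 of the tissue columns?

With rows sorted ascending by gene, row 4 is gene=SN9. tissue columns in first-appearance order: liver, brain, kidney, heart; column 4 is heart.
Long rows with gene=SN9, tissue=heart: max(82.6, 3.6, 21.4) = 82.6.

82.6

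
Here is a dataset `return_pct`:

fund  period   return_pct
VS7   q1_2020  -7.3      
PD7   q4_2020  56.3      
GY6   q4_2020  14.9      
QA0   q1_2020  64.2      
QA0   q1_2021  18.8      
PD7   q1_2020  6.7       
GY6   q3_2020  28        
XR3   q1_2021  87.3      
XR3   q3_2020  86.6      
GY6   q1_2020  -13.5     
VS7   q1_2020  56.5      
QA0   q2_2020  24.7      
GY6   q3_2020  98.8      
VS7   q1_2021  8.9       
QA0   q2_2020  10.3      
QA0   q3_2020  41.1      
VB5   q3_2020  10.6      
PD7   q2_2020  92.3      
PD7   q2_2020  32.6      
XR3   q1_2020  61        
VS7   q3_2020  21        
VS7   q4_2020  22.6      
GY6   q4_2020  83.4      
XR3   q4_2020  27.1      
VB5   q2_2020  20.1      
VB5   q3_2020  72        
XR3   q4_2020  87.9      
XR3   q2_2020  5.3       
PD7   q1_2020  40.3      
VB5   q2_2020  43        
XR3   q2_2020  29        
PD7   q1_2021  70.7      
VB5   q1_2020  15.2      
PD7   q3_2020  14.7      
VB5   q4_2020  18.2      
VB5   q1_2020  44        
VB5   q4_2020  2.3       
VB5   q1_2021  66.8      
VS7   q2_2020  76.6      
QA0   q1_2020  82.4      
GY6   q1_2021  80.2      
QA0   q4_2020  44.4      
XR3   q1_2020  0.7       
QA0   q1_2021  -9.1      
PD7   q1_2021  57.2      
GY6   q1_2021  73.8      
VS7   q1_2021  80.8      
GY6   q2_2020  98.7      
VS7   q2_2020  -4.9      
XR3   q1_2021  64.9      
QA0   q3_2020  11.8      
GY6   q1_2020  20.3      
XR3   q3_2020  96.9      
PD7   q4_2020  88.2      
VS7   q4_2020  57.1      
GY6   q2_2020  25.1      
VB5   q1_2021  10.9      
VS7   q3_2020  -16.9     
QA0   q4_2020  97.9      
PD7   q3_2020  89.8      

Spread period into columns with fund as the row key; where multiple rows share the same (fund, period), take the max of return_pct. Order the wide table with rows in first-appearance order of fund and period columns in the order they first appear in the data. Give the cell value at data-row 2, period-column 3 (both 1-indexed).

With rows in first-appearance order of fund, row 2 is fund=PD7. period columns in first-appearance order: q1_2020, q4_2020, q1_2021, q3_2020, q2_2020; column 3 is q1_2021.
Long rows with fund=PD7, period=q1_2021: max(70.7, 57.2) = 70.7.

70.7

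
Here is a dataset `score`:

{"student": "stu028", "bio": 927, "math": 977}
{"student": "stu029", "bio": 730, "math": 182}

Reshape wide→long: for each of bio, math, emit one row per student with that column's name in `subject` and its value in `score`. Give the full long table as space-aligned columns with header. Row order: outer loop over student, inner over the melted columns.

student  subject  score
stu028   bio      927  
stu028   math     977  
stu029   bio      730  
stu029   math     182  

Each (student, column) pair becomes one row: 2 × 2 = 4 rows.
For example, (stu028, bio) → score=927.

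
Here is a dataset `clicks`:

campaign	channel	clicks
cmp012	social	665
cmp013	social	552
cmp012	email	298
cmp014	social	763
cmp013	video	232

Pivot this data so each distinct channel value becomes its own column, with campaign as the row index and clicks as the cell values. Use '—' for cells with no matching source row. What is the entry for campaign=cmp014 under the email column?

No long-format row has campaign=cmp014 and channel=email, so the cell is —.

—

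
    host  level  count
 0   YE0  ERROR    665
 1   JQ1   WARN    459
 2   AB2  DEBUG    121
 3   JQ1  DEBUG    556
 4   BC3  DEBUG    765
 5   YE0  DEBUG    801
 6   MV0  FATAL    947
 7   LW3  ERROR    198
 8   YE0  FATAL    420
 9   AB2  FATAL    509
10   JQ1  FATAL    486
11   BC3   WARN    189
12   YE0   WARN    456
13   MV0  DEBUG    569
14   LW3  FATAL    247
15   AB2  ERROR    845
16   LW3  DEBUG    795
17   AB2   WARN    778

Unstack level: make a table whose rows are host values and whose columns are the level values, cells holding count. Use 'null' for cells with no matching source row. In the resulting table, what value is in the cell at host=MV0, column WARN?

No long-format row has host=MV0 and level=WARN, so the cell is null.

null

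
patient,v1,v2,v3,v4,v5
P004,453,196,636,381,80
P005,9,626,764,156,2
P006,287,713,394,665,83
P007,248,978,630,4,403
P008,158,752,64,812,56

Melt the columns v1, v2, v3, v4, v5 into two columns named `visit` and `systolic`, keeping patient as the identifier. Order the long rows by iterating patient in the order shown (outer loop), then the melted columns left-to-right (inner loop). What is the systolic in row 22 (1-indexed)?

752

25 rows total (5 × 5). Row 22: index ⌊(22-1)/5⌋ = 4 into patient → P008; (22-1) mod 5 = 1 into the melted columns → v2.
So row 22 is (P008, v2, 752); systolic = 752.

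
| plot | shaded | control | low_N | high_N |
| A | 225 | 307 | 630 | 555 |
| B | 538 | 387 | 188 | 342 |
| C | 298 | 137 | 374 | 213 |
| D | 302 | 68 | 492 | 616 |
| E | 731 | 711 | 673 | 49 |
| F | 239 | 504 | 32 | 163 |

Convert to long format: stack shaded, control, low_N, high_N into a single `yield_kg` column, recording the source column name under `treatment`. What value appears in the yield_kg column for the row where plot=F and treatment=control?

504

Unpivoting turns each (plot, wide-column) pair into one long row.
The wide cell at row F, column control holds 504, so the long row (F, control) has yield_kg=504.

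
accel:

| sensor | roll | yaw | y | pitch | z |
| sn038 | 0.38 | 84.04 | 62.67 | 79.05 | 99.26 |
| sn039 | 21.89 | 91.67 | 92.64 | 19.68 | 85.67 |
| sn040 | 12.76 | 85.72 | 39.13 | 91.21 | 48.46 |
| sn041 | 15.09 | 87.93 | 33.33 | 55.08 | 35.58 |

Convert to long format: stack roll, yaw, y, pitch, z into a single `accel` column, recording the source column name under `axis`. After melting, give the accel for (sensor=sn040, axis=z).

48.46

Unpivoting turns each (sensor, wide-column) pair into one long row.
The wide cell at row sn040, column z holds 48.46, so the long row (sn040, z) has accel=48.46.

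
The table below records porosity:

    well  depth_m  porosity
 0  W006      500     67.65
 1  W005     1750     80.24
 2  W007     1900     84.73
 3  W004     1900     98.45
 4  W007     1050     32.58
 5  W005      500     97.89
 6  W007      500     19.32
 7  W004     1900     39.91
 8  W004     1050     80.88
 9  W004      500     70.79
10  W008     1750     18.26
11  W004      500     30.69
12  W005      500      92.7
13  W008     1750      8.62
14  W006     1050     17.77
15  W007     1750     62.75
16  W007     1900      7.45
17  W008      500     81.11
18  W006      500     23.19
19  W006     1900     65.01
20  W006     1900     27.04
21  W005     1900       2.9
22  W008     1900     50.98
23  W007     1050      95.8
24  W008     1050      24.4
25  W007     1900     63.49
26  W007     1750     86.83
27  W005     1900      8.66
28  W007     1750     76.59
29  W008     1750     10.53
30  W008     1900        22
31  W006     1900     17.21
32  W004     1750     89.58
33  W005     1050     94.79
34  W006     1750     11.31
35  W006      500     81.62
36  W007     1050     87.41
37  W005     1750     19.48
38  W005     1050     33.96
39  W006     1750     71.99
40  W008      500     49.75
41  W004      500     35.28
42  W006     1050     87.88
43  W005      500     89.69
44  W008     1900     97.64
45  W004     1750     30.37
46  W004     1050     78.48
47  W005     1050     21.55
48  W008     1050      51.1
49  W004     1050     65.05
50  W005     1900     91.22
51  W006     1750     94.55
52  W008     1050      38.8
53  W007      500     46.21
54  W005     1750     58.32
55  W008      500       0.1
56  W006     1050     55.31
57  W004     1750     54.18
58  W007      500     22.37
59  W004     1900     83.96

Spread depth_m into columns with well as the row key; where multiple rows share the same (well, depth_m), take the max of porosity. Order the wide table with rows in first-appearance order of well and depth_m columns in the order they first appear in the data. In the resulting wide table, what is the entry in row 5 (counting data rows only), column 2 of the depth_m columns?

18.26

With rows in first-appearance order of well, row 5 is well=W008. depth_m columns in first-appearance order: 500, 1750, 1900, 1050; column 2 is 1750.
Long rows with well=W008, depth_m=1750: max(18.26, 8.62, 10.53) = 18.26.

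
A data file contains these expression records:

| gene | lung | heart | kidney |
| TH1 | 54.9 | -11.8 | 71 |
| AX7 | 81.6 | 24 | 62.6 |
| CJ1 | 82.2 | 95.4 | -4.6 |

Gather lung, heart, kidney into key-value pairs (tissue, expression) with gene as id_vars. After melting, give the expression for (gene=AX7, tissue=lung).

Unpivoting turns each (gene, wide-column) pair into one long row.
The wide cell at row AX7, column lung holds 81.6, so the long row (AX7, lung) has expression=81.6.

81.6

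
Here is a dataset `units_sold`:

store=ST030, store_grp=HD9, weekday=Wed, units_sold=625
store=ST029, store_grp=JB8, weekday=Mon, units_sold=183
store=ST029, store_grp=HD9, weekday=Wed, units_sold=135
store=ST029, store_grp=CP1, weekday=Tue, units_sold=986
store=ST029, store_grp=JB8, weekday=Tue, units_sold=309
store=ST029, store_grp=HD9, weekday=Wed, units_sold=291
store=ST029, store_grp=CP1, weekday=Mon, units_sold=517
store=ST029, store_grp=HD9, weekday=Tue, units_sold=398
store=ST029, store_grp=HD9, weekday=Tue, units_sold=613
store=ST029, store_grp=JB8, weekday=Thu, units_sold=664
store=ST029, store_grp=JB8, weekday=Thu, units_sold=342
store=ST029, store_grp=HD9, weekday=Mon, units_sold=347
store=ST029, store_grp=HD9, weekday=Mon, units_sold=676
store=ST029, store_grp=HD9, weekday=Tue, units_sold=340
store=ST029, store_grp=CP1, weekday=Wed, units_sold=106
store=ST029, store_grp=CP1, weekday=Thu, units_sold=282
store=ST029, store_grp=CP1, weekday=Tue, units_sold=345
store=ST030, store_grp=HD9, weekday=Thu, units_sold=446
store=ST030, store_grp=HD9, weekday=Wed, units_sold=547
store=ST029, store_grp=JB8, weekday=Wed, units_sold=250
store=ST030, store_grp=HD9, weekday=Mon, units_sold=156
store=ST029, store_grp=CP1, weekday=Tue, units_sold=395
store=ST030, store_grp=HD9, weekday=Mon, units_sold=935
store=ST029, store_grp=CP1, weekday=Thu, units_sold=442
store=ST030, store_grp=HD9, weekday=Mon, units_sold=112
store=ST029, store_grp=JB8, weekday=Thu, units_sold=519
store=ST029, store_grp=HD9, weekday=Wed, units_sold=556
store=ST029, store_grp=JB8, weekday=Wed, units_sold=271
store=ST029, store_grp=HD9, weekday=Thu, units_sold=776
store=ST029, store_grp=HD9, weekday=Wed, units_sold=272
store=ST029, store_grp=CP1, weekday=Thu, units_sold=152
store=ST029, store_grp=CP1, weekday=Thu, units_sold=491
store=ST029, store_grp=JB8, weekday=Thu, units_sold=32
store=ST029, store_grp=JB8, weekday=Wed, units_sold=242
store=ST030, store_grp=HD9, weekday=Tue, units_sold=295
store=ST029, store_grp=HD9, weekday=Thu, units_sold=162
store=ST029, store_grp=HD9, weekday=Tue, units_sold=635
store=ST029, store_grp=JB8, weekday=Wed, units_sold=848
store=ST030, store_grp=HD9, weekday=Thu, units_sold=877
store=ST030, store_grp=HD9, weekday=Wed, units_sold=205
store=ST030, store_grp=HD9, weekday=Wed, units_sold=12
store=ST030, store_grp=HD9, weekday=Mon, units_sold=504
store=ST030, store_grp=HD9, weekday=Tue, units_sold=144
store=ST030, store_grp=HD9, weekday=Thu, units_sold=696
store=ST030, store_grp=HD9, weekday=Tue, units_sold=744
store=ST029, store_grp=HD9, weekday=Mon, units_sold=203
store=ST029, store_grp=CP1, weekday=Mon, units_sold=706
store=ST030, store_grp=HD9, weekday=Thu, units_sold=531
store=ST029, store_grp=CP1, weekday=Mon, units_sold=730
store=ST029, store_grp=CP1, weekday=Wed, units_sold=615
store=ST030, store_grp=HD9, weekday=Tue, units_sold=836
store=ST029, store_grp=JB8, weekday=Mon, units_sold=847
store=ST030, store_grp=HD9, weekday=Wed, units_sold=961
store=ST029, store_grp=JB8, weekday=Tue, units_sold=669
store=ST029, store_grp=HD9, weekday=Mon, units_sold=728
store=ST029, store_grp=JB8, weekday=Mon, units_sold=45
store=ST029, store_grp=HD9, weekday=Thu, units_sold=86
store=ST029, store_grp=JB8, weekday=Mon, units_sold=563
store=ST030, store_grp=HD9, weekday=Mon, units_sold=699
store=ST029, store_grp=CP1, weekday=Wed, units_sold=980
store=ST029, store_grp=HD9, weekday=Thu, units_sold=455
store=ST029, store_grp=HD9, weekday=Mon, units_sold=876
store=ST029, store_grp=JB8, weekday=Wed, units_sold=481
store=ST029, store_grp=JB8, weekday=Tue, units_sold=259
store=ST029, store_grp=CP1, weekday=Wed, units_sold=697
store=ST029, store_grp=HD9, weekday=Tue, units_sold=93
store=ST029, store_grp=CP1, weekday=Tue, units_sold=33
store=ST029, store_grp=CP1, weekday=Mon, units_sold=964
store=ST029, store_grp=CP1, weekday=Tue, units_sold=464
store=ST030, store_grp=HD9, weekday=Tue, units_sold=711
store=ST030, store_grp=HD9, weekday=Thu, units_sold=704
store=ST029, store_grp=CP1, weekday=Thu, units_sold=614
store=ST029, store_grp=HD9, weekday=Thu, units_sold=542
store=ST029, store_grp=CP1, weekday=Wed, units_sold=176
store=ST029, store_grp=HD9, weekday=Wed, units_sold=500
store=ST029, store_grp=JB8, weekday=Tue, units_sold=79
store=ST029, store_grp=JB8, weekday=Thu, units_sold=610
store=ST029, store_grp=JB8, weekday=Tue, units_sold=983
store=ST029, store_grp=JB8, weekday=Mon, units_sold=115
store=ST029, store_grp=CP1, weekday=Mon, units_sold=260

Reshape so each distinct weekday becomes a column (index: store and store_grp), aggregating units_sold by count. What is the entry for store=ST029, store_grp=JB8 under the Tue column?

5

Rows with store=ST029, store_grp=JB8 and weekday=Tue: units_sold values are 309, 669, 259, 79, 983.
5 rows match — count = 5.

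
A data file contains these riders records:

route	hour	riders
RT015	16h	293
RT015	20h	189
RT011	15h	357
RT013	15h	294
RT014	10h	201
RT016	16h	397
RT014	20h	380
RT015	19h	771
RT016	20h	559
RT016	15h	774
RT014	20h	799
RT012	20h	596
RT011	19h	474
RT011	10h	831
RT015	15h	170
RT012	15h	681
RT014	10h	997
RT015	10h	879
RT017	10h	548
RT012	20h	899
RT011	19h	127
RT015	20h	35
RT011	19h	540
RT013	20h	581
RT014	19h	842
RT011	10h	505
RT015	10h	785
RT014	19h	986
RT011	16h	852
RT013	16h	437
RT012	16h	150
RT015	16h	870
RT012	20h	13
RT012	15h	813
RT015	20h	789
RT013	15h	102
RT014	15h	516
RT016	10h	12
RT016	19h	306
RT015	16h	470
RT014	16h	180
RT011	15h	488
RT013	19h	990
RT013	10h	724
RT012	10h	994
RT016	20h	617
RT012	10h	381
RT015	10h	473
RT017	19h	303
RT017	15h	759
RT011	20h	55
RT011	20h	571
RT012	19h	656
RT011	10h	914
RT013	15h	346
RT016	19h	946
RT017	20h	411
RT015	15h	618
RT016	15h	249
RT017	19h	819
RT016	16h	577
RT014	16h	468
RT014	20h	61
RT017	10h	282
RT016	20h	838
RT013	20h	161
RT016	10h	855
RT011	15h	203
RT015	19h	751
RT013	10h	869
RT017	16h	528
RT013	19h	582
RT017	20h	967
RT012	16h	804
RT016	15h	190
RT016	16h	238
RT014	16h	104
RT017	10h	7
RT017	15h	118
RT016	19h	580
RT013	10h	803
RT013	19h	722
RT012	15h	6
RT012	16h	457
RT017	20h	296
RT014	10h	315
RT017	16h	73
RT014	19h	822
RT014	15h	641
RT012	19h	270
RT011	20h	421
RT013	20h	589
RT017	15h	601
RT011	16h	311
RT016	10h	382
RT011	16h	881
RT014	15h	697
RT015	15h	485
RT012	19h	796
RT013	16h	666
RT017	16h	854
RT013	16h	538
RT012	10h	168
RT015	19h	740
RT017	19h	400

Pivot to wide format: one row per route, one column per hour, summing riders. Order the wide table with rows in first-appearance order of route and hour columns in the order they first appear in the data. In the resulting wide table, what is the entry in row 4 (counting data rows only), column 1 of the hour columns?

752

With rows in first-appearance order of route, row 4 is route=RT014. hour columns in first-appearance order: 16h, 20h, 15h, 10h, 19h; column 1 is 16h.
Long rows with route=RT014, hour=16h: 180 + 468 + 104 = 752.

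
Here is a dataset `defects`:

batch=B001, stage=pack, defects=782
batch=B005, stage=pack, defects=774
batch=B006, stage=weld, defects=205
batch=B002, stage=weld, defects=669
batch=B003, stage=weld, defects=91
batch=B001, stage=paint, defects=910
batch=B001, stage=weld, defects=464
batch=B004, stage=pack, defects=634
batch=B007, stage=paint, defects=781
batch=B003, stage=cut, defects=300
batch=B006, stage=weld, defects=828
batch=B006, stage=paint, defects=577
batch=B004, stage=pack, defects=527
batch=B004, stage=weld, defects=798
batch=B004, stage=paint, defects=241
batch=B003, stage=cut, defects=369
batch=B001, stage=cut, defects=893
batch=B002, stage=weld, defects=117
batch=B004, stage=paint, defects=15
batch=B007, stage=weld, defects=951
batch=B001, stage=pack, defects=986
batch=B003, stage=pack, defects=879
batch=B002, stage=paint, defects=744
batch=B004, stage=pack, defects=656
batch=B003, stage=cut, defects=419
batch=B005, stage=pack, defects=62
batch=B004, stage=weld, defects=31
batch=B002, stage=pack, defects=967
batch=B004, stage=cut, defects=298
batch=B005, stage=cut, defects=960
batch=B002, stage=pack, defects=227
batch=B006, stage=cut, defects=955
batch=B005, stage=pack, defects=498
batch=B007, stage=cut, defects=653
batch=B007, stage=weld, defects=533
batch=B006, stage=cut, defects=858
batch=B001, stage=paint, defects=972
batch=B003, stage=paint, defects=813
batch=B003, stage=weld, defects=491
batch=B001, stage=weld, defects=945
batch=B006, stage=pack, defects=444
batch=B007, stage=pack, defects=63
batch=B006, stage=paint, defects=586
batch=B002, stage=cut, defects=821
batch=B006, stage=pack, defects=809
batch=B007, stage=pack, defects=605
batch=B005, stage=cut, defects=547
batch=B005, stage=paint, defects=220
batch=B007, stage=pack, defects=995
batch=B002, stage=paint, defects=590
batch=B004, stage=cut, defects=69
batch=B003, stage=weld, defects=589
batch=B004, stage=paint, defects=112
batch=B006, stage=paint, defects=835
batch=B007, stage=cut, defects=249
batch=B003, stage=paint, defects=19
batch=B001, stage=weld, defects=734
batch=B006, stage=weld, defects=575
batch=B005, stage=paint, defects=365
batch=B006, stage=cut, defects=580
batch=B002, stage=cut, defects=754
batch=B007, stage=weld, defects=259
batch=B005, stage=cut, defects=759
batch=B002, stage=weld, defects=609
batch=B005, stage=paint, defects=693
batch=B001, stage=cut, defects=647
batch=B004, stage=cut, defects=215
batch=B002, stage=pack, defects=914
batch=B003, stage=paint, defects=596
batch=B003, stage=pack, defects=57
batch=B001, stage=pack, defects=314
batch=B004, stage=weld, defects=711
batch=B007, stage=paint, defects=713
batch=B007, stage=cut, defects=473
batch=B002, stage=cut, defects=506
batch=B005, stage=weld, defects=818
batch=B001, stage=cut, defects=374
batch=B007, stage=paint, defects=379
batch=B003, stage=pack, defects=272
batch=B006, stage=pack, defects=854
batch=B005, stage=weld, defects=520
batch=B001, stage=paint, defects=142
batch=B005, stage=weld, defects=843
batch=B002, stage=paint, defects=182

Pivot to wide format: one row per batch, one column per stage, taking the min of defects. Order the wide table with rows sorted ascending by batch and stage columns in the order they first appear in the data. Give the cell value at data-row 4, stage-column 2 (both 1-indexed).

With rows sorted ascending by batch, row 4 is batch=B004. stage columns in first-appearance order: pack, weld, paint, cut; column 2 is weld.
Long rows with batch=B004, stage=weld: min(798, 31, 711) = 31.

31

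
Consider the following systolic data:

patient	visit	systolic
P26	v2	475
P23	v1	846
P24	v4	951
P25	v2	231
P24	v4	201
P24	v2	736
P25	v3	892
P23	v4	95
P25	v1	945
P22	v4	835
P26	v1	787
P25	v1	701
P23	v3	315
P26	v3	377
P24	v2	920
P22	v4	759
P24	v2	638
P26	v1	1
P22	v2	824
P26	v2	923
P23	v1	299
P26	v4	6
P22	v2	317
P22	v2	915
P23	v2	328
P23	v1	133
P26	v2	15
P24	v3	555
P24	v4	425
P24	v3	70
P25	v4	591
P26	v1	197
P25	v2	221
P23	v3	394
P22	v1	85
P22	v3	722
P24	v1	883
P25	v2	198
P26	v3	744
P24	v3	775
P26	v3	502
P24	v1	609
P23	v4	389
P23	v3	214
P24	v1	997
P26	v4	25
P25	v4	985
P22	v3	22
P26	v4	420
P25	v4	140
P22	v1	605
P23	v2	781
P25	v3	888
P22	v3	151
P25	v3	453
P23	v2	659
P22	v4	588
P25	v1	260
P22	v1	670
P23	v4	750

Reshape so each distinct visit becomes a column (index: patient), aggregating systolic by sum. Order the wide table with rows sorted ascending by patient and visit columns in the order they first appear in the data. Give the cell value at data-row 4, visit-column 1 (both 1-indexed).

With rows sorted ascending by patient, row 4 is patient=P25. visit columns in first-appearance order: v2, v1, v4, v3; column 1 is v2.
Long rows with patient=P25, visit=v2: 231 + 221 + 198 = 650.

650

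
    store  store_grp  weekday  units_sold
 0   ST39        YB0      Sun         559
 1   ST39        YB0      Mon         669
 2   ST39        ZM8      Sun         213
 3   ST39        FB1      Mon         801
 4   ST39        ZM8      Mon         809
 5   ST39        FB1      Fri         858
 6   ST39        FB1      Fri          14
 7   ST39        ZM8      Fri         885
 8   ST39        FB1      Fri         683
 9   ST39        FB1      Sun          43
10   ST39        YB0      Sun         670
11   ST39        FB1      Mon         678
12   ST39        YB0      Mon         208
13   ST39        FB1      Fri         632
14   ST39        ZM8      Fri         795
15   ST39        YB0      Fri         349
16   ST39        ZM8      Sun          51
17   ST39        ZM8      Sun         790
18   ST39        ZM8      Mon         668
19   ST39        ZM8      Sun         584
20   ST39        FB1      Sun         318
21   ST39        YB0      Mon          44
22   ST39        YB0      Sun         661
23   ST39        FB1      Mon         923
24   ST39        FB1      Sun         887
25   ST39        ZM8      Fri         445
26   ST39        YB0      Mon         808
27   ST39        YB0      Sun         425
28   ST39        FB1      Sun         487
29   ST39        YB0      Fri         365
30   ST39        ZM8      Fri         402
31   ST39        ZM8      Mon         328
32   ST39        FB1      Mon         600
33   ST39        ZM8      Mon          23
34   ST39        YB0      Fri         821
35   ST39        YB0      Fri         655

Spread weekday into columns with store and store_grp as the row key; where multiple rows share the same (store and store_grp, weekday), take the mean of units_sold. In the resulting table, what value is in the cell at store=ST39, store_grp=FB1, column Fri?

Rows with store=ST39, store_grp=FB1 and weekday=Fri: units_sold values are 858, 14, 683, 632.
(858 + 14 + 683 + 632) / 4 = 546.75.

546.75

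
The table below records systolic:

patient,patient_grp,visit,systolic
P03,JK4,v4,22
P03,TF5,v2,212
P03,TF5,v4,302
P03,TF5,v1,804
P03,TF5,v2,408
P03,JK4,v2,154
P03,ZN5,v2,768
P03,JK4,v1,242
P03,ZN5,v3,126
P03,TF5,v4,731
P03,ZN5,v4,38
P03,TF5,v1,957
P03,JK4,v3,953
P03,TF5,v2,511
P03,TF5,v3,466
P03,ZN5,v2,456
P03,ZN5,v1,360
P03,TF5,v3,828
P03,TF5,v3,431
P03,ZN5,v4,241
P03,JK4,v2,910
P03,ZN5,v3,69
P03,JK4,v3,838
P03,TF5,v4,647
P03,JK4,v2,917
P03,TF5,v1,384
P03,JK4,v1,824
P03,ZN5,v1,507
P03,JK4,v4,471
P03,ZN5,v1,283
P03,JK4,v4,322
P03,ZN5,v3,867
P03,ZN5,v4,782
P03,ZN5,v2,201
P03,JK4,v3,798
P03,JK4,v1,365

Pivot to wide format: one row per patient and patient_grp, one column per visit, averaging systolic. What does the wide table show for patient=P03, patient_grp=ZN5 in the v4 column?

Rows with patient=P03, patient_grp=ZN5 and visit=v4: systolic values are 38, 241, 782.
(38 + 241 + 782) / 3 = 353.67.

353.67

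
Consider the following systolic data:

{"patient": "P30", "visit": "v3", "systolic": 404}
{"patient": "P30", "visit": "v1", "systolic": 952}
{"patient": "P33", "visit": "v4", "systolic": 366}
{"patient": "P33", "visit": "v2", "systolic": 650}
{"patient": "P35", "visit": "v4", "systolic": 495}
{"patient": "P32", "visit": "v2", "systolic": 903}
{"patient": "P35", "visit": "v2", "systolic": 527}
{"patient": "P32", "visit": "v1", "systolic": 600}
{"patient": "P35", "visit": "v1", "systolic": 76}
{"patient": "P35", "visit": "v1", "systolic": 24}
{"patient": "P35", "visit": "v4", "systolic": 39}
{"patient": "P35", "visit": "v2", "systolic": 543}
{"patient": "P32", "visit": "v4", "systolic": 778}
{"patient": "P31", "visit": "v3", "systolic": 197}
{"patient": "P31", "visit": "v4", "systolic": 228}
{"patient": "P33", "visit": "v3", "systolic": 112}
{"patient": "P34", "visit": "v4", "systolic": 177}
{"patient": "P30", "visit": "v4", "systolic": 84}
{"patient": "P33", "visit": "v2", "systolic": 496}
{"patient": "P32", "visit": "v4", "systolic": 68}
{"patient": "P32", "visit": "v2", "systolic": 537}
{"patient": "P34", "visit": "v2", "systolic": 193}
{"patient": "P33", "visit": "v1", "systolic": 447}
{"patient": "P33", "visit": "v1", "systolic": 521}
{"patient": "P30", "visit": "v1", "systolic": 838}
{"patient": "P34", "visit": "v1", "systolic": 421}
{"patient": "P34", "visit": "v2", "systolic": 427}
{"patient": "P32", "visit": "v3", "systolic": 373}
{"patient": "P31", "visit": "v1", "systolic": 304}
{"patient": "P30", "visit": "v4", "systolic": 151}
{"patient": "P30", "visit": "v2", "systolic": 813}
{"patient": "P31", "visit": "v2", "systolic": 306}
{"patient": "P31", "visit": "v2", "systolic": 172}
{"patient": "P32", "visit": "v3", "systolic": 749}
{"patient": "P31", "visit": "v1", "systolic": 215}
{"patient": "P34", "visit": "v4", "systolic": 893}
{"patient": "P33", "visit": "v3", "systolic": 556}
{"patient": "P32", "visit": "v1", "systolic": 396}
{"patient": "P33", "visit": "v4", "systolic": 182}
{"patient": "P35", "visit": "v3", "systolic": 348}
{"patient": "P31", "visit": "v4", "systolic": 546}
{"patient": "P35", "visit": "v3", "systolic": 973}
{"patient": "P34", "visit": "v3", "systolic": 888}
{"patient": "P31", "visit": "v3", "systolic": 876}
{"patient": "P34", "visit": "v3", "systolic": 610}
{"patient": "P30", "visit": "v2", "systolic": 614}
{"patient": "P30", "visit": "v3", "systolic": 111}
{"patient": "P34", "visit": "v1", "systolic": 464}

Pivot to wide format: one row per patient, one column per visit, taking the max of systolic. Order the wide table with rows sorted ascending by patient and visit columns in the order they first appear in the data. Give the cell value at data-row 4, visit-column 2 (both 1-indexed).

With rows sorted ascending by patient, row 4 is patient=P33. visit columns in first-appearance order: v3, v1, v4, v2; column 2 is v1.
Long rows with patient=P33, visit=v1: max(447, 521) = 521.

521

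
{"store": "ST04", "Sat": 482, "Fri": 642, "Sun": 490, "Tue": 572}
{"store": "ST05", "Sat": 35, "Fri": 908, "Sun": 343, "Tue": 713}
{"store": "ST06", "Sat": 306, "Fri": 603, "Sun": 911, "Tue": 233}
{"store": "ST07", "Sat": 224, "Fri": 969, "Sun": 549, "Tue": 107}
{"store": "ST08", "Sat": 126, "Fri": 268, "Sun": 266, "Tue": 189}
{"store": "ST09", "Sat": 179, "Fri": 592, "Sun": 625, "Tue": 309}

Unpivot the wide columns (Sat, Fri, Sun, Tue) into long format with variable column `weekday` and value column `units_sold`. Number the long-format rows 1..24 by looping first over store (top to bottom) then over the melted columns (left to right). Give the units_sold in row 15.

549

24 rows total (6 × 4). Row 15: index ⌊(15-1)/4⌋ = 3 into store → ST07; (15-1) mod 4 = 2 into the melted columns → Sun.
So row 15 is (ST07, Sun, 549); units_sold = 549.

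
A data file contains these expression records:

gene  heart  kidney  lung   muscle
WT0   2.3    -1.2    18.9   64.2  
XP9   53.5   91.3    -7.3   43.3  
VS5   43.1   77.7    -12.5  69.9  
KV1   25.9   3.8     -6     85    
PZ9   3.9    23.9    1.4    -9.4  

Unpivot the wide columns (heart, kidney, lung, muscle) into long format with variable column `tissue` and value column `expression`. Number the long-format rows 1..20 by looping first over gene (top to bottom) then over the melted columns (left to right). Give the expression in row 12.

69.9

20 rows total (5 × 4). Row 12: index ⌊(12-1)/4⌋ = 2 into gene → VS5; (12-1) mod 4 = 3 into the melted columns → muscle.
So row 12 is (VS5, muscle, 69.9); expression = 69.9.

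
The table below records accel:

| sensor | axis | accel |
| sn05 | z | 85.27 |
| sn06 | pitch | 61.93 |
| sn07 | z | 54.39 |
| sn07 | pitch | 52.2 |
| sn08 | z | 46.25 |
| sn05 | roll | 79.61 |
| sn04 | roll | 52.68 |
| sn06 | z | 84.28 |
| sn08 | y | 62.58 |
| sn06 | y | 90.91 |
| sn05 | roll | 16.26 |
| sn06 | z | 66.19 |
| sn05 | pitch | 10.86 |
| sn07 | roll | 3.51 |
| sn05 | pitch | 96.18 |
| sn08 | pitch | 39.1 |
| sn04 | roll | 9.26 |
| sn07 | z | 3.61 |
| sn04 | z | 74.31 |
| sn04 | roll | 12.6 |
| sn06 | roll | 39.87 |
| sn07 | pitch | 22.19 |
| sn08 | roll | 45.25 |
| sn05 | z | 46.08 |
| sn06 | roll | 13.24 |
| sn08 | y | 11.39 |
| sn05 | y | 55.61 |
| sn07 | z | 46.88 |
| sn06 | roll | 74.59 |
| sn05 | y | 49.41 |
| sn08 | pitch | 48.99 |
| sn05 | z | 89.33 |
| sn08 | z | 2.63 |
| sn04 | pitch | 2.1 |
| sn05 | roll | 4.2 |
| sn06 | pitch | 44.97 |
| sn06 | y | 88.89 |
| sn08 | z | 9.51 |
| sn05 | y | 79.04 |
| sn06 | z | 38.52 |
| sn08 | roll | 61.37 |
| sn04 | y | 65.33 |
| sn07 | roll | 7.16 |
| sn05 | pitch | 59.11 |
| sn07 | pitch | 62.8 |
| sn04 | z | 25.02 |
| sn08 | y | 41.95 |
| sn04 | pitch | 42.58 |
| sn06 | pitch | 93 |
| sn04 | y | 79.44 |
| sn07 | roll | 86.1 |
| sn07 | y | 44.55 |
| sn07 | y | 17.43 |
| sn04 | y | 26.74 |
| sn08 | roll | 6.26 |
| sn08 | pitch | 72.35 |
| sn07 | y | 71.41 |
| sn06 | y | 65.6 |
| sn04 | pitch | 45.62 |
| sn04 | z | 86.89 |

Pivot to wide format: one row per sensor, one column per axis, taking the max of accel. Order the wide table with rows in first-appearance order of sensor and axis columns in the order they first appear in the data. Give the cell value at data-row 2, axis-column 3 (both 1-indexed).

With rows in first-appearance order of sensor, row 2 is sensor=sn06. axis columns in first-appearance order: z, pitch, roll, y; column 3 is roll.
Long rows with sensor=sn06, axis=roll: max(39.87, 13.24, 74.59) = 74.59.

74.59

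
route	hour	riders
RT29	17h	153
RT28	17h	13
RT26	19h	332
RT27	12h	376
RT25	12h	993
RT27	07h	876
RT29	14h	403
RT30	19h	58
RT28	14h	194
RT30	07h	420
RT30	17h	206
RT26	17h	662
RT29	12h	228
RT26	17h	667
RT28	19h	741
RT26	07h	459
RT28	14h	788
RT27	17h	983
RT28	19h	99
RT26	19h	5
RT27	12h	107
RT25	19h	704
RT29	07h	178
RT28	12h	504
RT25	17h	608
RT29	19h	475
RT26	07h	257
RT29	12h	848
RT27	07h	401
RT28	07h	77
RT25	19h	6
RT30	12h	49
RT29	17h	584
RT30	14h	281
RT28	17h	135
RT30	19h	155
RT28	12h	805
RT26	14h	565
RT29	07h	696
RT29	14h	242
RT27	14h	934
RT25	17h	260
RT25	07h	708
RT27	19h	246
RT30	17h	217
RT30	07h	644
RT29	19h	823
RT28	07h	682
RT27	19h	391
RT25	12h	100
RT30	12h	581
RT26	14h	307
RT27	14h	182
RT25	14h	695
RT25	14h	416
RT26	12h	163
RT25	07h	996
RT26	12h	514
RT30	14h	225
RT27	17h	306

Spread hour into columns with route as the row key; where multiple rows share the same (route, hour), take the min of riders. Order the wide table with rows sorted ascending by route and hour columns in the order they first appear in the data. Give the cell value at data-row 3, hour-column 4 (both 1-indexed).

With rows sorted ascending by route, row 3 is route=RT27. hour columns in first-appearance order: 17h, 19h, 12h, 07h, 14h; column 4 is 07h.
Long rows with route=RT27, hour=07h: min(876, 401) = 401.

401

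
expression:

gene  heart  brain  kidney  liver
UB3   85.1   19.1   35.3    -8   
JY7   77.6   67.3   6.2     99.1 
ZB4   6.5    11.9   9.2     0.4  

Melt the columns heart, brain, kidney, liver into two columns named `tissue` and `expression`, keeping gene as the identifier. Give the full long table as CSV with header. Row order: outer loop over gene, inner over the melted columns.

gene,tissue,expression
UB3,heart,85.1
UB3,brain,19.1
UB3,kidney,35.3
UB3,liver,-8
JY7,heart,77.6
JY7,brain,67.3
JY7,kidney,6.2
JY7,liver,99.1
ZB4,heart,6.5
ZB4,brain,11.9
ZB4,kidney,9.2
ZB4,liver,0.4

Each (gene, column) pair becomes one row: 3 × 4 = 12 rows.
For example, (UB3, heart) → expression=85.1.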